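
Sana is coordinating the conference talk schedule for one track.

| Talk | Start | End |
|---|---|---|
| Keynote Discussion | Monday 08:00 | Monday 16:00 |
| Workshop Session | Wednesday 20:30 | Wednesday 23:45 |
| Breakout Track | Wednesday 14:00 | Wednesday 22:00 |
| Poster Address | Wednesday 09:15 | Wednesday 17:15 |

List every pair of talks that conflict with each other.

Breakout Track & Poster Address, Breakout Track & Workshop Session

Check each pair: they overlap iff neither finishes before the other starts.
Sorted by start: Keynote Discussion, Poster Address, Breakout Track, Workshop Session.
Poster Address starts after Keynote Discussion ends; Keynote Discussion is clear from here.
Breakout Track starts before Poster Address ends → Poster Address and Breakout Track overlap.
Workshop Session starts after Poster Address ends.
Workshop Session starts before Breakout Track ends → Breakout Track and Workshop Session overlap.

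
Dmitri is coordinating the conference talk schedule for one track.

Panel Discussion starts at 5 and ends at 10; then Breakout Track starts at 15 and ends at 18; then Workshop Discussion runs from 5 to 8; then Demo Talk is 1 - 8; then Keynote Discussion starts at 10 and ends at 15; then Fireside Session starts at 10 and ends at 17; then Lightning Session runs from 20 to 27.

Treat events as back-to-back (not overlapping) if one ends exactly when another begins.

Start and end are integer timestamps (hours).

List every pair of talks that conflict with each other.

Sorted by start: Demo Talk, Panel Discussion, Workshop Discussion, Keynote Discussion, Fireside Session, Breakout Track, Lightning Session.
Panel Discussion starts before Demo Talk ends → Demo Talk and Panel Discussion overlap.
Workshop Discussion starts before Demo Talk ends → Demo Talk and Workshop Discussion overlap.
Keynote Discussion starts after Demo Talk ends — done with Demo Talk.
Workshop Discussion starts before Panel Discussion ends → Panel Discussion and Workshop Discussion overlap.
Keynote Discussion starts exactly when Panel Discussion ends (back-to-back, no overlap) — done with Panel Discussion.
Keynote Discussion starts after Workshop Discussion ends — done with Workshop Discussion.
Fireside Session starts before Keynote Discussion ends → Keynote Discussion and Fireside Session overlap.
Breakout Track starts exactly when Keynote Discussion ends (back-to-back, no overlap) — done with Keynote Discussion.
Breakout Track starts before Fireside Session ends → Fireside Session and Breakout Track overlap.
Lightning Session starts after Fireside Session ends.
Lightning Session starts after Breakout Track ends.

Breakout Track & Fireside Session, Demo Talk & Panel Discussion, Demo Talk & Workshop Discussion, Fireside Session & Keynote Discussion, Panel Discussion & Workshop Discussion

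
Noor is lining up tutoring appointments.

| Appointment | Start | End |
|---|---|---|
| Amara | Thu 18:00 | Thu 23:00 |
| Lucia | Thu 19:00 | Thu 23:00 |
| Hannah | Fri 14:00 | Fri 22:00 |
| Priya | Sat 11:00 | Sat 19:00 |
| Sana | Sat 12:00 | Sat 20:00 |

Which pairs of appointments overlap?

Sorted by start: Amara, Lucia, Hannah, Priya, Sana.
Lucia starts before Amara ends → Amara and Lucia overlap.
Hannah starts after Amara ends; Amara is clear from here.
Hannah starts after Lucia ends; Lucia is clear from here.
Priya starts after Hannah ends; Hannah is clear from here.
Sana starts before Priya ends → Priya and Sana overlap.

Amara & Lucia, Priya & Sana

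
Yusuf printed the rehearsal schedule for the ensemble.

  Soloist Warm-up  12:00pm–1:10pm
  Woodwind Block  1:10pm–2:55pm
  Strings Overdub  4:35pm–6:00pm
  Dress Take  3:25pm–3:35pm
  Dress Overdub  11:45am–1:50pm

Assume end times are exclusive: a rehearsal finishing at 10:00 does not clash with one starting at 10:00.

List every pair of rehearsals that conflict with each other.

Dress Overdub & Soloist Warm-up, Dress Overdub & Woodwind Block

Sorted by start: Dress Overdub, Soloist Warm-up, Woodwind Block, Dress Take, Strings Overdub.
Soloist Warm-up starts before Dress Overdub ends → Dress Overdub and Soloist Warm-up overlap.
Woodwind Block starts before Dress Overdub ends → Dress Overdub and Woodwind Block overlap.
Dress Take starts after Dress Overdub ends, so nothing later overlaps Dress Overdub either.
Woodwind Block starts exactly when Soloist Warm-up ends (back-to-back, no overlap), so nothing later overlaps Soloist Warm-up either.
Dress Take starts after Woodwind Block ends, so nothing later overlaps Woodwind Block either.
Strings Overdub starts after Dress Take ends.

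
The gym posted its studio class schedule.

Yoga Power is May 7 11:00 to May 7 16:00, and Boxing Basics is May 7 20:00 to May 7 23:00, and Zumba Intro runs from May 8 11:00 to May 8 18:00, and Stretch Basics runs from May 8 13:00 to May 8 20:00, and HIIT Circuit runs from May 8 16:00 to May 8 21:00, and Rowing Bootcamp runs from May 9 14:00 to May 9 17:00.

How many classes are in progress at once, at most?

Sweep the timeline, counting +1 at each start and −1 at each end (ends before starts at a tie):
May 7 11:00 start Yoga Power → 1
May 7 16:00 end Yoga Power → 0
May 7 20:00 start Boxing Basics → 1
May 7 23:00 end Boxing Basics → 0
May 8 11:00 start Zumba Intro → 1
May 8 13:00 start Stretch Basics → 2
May 8 16:00 start HIIT Circuit → 3
May 8 18:00 end Zumba Intro → 2
May 8 20:00 end Stretch Basics → 1
May 8 21:00 end HIIT Circuit → 0
May 9 14:00 start Rowing Bootcamp → 1
May 9 17:00 end Rowing Bootcamp → 0
Peak is 3, at May 8 16:00 (HIIT Circuit, Stretch Basics, Zumba Intro).

3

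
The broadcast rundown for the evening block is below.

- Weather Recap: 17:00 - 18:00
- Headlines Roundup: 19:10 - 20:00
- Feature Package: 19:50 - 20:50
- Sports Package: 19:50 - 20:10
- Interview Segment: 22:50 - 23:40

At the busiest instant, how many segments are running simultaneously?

3

Sort all start/end points and keep a running count:
17:00 start Weather Recap → 1
18:00 end Weather Recap → 0
19:10 start Headlines Roundup → 1
19:50 start Feature Package → 2
19:50 start Sports Package → 3
20:00 end Headlines Roundup → 2
20:10 end Sports Package → 1
20:50 end Feature Package → 0
22:50 start Interview Segment → 1
23:40 end Interview Segment → 0
Peak is 3, at 19:50 (Feature Package, Headlines Roundup, Sports Package).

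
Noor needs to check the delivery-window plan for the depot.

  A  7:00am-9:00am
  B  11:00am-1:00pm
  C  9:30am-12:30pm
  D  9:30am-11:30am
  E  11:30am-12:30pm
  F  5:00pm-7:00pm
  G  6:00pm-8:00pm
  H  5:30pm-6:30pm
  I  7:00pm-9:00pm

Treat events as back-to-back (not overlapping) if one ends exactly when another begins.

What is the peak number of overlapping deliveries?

3

Sweep the timeline, counting +1 at each start and −1 at each end (ends before starts at a tie):
7:00am start A → 1
9:00am end A → 0
9:30am start C → 1
9:30am start D → 2
11:00am start B → 3
11:30am end D → 2
11:30am start E → 3
12:30pm end C → 2
12:30pm end E → 1
1:00pm end B → 0
5:00pm start F → 1
5:30pm start H → 2
6:00pm start G → 3
6:30pm end H → 2
7:00pm end F → 1
7:00pm start I → 2
8:00pm end G → 1
9:00pm end I → 0
Peak is 3, at 11:00am (B, C, D).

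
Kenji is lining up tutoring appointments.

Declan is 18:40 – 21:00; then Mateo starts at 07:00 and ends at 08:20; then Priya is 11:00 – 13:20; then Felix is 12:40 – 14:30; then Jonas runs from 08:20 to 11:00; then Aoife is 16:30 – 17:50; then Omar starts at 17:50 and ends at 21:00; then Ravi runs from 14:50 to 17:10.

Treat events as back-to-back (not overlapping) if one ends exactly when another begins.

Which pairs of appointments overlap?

Two intervals overlap when each starts before the other ends.
Sorted by start: Mateo, Jonas, Priya, Felix, Ravi, Aoife, Omar, Declan.
Jonas starts exactly when Mateo ends (back-to-back, no overlap); Mateo is clear from here.
Priya starts exactly when Jonas ends (back-to-back, no overlap); Jonas is clear from here.
Felix starts before Priya ends → Priya and Felix overlap.
Ravi starts after Priya ends; Priya is clear from here.
Ravi starts after Felix ends; Felix is clear from here.
Aoife starts before Ravi ends → Ravi and Aoife overlap.
Omar starts after Ravi ends; Ravi is clear from here.
Omar starts exactly when Aoife ends (back-to-back, no overlap); Aoife is clear from here.
Declan starts before Omar ends → Omar and Declan overlap.

Aoife & Ravi, Declan & Omar, Felix & Priya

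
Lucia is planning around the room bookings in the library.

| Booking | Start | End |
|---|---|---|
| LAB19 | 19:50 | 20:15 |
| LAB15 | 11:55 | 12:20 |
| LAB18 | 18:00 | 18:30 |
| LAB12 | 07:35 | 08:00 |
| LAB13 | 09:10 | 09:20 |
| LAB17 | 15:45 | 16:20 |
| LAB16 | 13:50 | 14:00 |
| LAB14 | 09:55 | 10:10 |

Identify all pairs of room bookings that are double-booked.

no conflicts

Check each pair: they overlap iff neither finishes before the other starts.
Sorted by start: LAB12, LAB13, LAB14, LAB15, LAB16, LAB17, LAB18, LAB19.
LAB13 starts after LAB12 ends, so nothing later overlaps LAB12 either.
LAB14 starts after LAB13 ends, so nothing later overlaps LAB13 either.
LAB15 starts after LAB14 ends, so nothing later overlaps LAB14 either.
LAB16 starts after LAB15 ends, so nothing later overlaps LAB15 either.
LAB17 starts after LAB16 ends, so nothing later overlaps LAB16 either.
LAB18 starts after LAB17 ends, so nothing later overlaps LAB17 either.
LAB19 starts after LAB18 ends.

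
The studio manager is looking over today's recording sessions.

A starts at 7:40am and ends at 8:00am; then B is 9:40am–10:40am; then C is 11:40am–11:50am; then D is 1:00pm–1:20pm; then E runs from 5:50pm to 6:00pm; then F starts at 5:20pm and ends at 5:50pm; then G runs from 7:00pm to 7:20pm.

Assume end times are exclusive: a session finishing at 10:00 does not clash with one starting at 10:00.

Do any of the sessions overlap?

Check each pair: they overlap iff neither finishes before the other starts.
Sorted by start: A, B, C, D, F, E, G.
B starts after A ends, so nothing later overlaps A either.
C starts after B ends, so nothing later overlaps B either.
D starts after C ends, so nothing later overlaps C either.
F starts after D ends, so nothing later overlaps D either.
E starts exactly when F ends (back-to-back, no overlap), so nothing later overlaps F either.
G starts after E ends.
Every pair is clear; the schedule has no overlaps.

No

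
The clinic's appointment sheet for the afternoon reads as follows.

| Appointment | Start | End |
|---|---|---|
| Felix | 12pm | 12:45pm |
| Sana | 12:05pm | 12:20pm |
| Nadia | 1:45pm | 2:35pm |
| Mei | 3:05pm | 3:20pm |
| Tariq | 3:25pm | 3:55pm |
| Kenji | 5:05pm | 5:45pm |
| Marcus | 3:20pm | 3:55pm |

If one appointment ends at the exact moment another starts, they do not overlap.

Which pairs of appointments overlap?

Check each pair: they overlap iff neither finishes before the other starts.
Sorted by start: Felix, Sana, Nadia, Mei, Marcus, Tariq, Kenji.
Sana starts before Felix ends → Felix and Sana overlap.
Nadia starts after Felix ends — done with Felix.
Nadia starts after Sana ends — done with Sana.
Mei starts after Nadia ends — done with Nadia.
Marcus starts exactly when Mei ends (back-to-back, no overlap) — done with Mei.
Tariq starts before Marcus ends → Marcus and Tariq overlap.
Kenji starts after Marcus ends.
Kenji starts after Tariq ends.

Felix & Sana, Marcus & Tariq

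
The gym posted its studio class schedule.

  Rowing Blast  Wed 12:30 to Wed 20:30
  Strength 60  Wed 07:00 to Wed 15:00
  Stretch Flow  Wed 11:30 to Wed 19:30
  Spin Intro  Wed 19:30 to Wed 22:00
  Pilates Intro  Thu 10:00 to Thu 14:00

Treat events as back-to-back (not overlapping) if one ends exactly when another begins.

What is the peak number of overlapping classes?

Sweep the timeline, counting +1 at each start and −1 at each end (ends before starts at a tie):
Wed 07:00 start Strength 60 → 1
Wed 11:30 start Stretch Flow → 2
Wed 12:30 start Rowing Blast → 3
Wed 15:00 end Strength 60 → 2
Wed 19:30 end Stretch Flow → 1
Wed 19:30 start Spin Intro → 2
Wed 20:30 end Rowing Blast → 1
Wed 22:00 end Spin Intro → 0
Thu 10:00 start Pilates Intro → 1
Thu 14:00 end Pilates Intro → 0
Peak is 3, at Wed 12:30 (Rowing Blast, Strength 60, Stretch Flow).

3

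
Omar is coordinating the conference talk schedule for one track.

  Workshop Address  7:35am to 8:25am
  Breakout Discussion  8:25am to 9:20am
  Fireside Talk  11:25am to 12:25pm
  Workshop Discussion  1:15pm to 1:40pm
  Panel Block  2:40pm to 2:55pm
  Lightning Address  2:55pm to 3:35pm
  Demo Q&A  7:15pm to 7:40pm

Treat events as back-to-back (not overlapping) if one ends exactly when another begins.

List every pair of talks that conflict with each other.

Sorted by start: Workshop Address, Breakout Discussion, Fireside Talk, Workshop Discussion, Panel Block, Lightning Address, Demo Q&A.
Breakout Discussion starts exactly when Workshop Address ends (back-to-back, no overlap), so nothing later overlaps Workshop Address either.
Fireside Talk starts after Breakout Discussion ends, so nothing later overlaps Breakout Discussion either.
Workshop Discussion starts after Fireside Talk ends, so nothing later overlaps Fireside Talk either.
Panel Block starts after Workshop Discussion ends, so nothing later overlaps Workshop Discussion either.
Lightning Address starts exactly when Panel Block ends (back-to-back, no overlap), so nothing later overlaps Panel Block either.
Demo Q&A starts after Lightning Address ends.

none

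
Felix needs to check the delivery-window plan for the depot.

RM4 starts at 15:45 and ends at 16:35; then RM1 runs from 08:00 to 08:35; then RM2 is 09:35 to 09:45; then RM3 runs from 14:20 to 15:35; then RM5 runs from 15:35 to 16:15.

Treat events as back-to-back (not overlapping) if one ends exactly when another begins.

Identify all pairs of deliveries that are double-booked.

RM4 & RM5

Sorted by start: RM1, RM2, RM3, RM5, RM4.
RM2 starts after RM1 ends, so nothing later overlaps RM1 either.
RM3 starts after RM2 ends, so nothing later overlaps RM2 either.
RM5 starts exactly when RM3 ends (back-to-back, no overlap), so nothing later overlaps RM3 either.
RM4 starts before RM5 ends → RM5 and RM4 overlap.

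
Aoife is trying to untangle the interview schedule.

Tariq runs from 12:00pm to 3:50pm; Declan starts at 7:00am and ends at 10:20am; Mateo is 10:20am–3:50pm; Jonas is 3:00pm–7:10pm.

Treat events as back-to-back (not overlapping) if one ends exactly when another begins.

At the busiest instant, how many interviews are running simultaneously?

3

Walk through starts and ends in time order (an end at T is processed before a start at T):
7:00am start Declan → 1
10:20am end Declan → 0
10:20am start Mateo → 1
12:00pm start Tariq → 2
3:00pm start Jonas → 3
3:50pm end Mateo → 2
3:50pm end Tariq → 1
7:10pm end Jonas → 0
Peak is 3, at 3:00pm (Jonas, Mateo, Tariq).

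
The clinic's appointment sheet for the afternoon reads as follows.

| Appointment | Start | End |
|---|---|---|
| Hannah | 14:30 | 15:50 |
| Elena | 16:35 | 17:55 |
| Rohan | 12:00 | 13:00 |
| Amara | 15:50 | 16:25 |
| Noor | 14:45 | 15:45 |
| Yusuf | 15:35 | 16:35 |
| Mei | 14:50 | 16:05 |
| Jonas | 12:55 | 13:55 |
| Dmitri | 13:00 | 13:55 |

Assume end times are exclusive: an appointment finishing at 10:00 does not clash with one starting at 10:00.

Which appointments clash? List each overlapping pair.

Sorted by start: Rohan, Jonas, Dmitri, Hannah, Noor, Mei, Yusuf, Amara, Elena.
Jonas starts before Rohan ends → Rohan and Jonas overlap.
Dmitri starts exactly when Rohan ends (back-to-back, no overlap), so nothing later overlaps Rohan either.
Dmitri starts before Jonas ends → Jonas and Dmitri overlap.
Hannah starts after Jonas ends, so nothing later overlaps Jonas either.
Hannah starts after Dmitri ends, so nothing later overlaps Dmitri either.
Noor starts before Hannah ends → Hannah and Noor overlap.
Mei starts before Hannah ends → Hannah and Mei overlap.
Yusuf starts before Hannah ends → Hannah and Yusuf overlap.
Amara starts exactly when Hannah ends (back-to-back, no overlap), so nothing later overlaps Hannah either.
Mei starts before Noor ends → Noor and Mei overlap.
Yusuf starts before Noor ends → Noor and Yusuf overlap.
Amara starts after Noor ends, so nothing later overlaps Noor either.
Yusuf starts before Mei ends → Mei and Yusuf overlap.
Amara starts before Mei ends → Mei and Amara overlap.
Elena starts after Mei ends.
Amara starts before Yusuf ends → Yusuf and Amara overlap.
Elena starts exactly when Yusuf ends (back-to-back, no overlap).
Elena starts after Amara ends.

Amara & Mei, Amara & Yusuf, Dmitri & Jonas, Hannah & Mei, Hannah & Noor, Hannah & Yusuf, Jonas & Rohan, Mei & Noor, Mei & Yusuf, Noor & Yusuf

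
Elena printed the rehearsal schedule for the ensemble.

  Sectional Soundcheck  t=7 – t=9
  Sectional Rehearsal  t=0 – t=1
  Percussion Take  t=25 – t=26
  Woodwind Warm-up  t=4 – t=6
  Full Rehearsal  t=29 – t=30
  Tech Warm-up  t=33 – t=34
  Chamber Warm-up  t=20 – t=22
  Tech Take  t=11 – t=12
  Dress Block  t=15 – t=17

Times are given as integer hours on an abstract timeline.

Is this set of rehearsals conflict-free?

Sorted by start: Sectional Rehearsal, Woodwind Warm-up, Sectional Soundcheck, Tech Take, Dress Block, Chamber Warm-up, Percussion Take, Full Rehearsal, Tech Warm-up.
Woodwind Warm-up starts after Sectional Rehearsal ends; Sectional Rehearsal is clear from here.
Sectional Soundcheck starts after Woodwind Warm-up ends; Woodwind Warm-up is clear from here.
Tech Take starts after Sectional Soundcheck ends; Sectional Soundcheck is clear from here.
Dress Block starts after Tech Take ends; Tech Take is clear from here.
Chamber Warm-up starts after Dress Block ends; Dress Block is clear from here.
Percussion Take starts after Chamber Warm-up ends; Chamber Warm-up is clear from here.
Full Rehearsal starts after Percussion Take ends; Percussion Take is clear from here.
Tech Warm-up starts after Full Rehearsal ends.
Every pair is clear; the schedule has no overlaps.

Yes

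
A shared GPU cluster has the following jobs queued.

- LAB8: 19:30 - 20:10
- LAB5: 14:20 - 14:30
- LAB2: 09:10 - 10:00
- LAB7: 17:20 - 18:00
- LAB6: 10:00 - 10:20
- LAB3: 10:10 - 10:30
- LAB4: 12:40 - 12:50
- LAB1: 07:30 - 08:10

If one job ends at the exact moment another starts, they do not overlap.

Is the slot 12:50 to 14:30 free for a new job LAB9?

LAB1: ends 08:10 at or before LAB9 starts 12:50 → clear.
LAB2: ends 10:00 at or before LAB9 starts 12:50 → clear.
LAB6: ends 10:20 at or before LAB9 starts 12:50 → clear.
LAB3: ends 10:30 at or before LAB9 starts 12:50 → clear.
LAB4: ends 12:50 at or before LAB9 starts 12:50 → clear.
LAB5: starts 14:20 before LAB9 ends 14:30, and ends 14:30 after LAB9 starts 12:50 → overlap.
LAB7: starts 17:20 at or after LAB9 ends 14:30 → clear.
LAB8: starts 19:30 at or after LAB9 ends 14:30 → clear.
LAB9 overlaps LAB5.

No — it overlaps LAB5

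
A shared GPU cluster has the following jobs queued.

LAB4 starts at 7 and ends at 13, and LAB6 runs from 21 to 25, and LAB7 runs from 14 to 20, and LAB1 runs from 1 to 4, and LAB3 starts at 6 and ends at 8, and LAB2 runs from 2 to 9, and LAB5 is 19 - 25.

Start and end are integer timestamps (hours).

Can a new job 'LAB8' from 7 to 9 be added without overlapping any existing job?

No — it overlaps LAB2, LAB3, LAB4

LAB1: ends 4 at or before LAB8 starts 7 → clear.
LAB2: starts 2 before LAB8 ends 9, and ends 9 after LAB8 starts 7 → overlap.
LAB3: starts 6 before LAB8 ends 9, and ends 8 after LAB8 starts 7 → overlap.
LAB4: starts 7 before LAB8 ends 9, and ends 13 after LAB8 starts 7 → overlap.
LAB7: starts 14 at or after LAB8 ends 9 → clear.
LAB5: starts 19 at or after LAB8 ends 9 → clear.
LAB6: starts 21 at or after LAB8 ends 9 → clear.
LAB8 overlaps LAB2, LAB3, LAB4.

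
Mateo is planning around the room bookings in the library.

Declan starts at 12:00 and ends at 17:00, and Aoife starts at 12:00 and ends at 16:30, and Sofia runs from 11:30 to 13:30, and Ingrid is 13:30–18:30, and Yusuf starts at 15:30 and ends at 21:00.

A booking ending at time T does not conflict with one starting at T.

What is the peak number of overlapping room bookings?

Walk through starts and ends in time order (an end at T is processed before a start at T):
11:30 start Sofia → 1
12:00 start Aoife → 2
12:00 start Declan → 3
13:30 end Sofia → 2
13:30 start Ingrid → 3
15:30 start Yusuf → 4
16:30 end Aoife → 3
17:00 end Declan → 2
18:30 end Ingrid → 1
21:00 end Yusuf → 0
Peak is 4, at 15:30 (Aoife, Declan, Ingrid, Yusuf).

4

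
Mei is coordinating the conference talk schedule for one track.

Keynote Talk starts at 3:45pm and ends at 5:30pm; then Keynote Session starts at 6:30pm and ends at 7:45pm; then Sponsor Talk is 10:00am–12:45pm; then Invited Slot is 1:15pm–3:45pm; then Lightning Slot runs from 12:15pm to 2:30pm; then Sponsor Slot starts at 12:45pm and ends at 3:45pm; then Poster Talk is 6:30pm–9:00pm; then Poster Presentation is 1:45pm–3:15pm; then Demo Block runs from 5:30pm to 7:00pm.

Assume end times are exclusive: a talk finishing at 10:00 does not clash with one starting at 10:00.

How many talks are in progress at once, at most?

4

Sweep the timeline, counting +1 at each start and −1 at each end (ends before starts at a tie):
10:00am start Sponsor Talk → 1
12:15pm start Lightning Slot → 2
12:45pm end Sponsor Talk → 1
12:45pm start Sponsor Slot → 2
1:15pm start Invited Slot → 3
1:45pm start Poster Presentation → 4
2:30pm end Lightning Slot → 3
3:15pm end Poster Presentation → 2
3:45pm end Invited Slot → 1
3:45pm end Sponsor Slot → 0
3:45pm start Keynote Talk → 1
5:30pm end Keynote Talk → 0
5:30pm start Demo Block → 1
6:30pm start Keynote Session → 2
6:30pm start Poster Talk → 3
7:00pm end Demo Block → 2
7:45pm end Keynote Session → 1
9:00pm end Poster Talk → 0
Peak is 4, at 1:45pm (Invited Slot, Lightning Slot, Poster Presentation, Sponsor Slot).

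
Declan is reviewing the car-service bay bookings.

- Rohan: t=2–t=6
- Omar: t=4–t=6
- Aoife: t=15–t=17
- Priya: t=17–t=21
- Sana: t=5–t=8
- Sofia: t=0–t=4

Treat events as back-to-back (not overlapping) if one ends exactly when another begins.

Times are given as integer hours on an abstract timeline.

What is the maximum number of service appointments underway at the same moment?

Walk through starts and ends in time order (an end at T is processed before a start at T):
t=0 start Sofia → 1
t=2 start Rohan → 2
t=4 end Sofia → 1
t=4 start Omar → 2
t=5 start Sana → 3
t=6 end Omar → 2
t=6 end Rohan → 1
t=8 end Sana → 0
t=15 start Aoife → 1
t=17 end Aoife → 0
t=17 start Priya → 1
t=21 end Priya → 0
Peak is 3, at t=5 (Omar, Rohan, Sana).

3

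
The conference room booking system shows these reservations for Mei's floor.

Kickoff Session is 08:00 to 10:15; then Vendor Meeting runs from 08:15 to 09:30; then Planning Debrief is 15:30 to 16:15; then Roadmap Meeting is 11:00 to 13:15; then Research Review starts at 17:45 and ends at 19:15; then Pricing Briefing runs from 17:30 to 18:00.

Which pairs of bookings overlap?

Sorted by start: Kickoff Session, Vendor Meeting, Roadmap Meeting, Planning Debrief, Pricing Briefing, Research Review.
Vendor Meeting starts before Kickoff Session ends → Kickoff Session and Vendor Meeting overlap.
Roadmap Meeting starts after Kickoff Session ends — done with Kickoff Session.
Roadmap Meeting starts after Vendor Meeting ends — done with Vendor Meeting.
Planning Debrief starts after Roadmap Meeting ends — done with Roadmap Meeting.
Pricing Briefing starts after Planning Debrief ends — done with Planning Debrief.
Research Review starts before Pricing Briefing ends → Pricing Briefing and Research Review overlap.

Kickoff Session & Vendor Meeting, Pricing Briefing & Research Review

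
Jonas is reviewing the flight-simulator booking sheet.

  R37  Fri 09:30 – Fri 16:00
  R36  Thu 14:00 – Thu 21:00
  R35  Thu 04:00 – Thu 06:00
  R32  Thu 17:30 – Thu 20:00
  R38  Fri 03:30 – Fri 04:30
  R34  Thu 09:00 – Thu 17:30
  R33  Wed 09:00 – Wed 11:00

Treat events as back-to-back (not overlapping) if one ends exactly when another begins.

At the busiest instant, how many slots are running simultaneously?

2

Sort all start/end points and keep a running count:
Wed 09:00 start R33 → 1
Wed 11:00 end R33 → 0
Thu 04:00 start R35 → 1
Thu 06:00 end R35 → 0
Thu 09:00 start R34 → 1
Thu 14:00 start R36 → 2
Thu 17:30 end R34 → 1
Thu 17:30 start R32 → 2
Thu 20:00 end R32 → 1
Thu 21:00 end R36 → 0
Fri 03:30 start R38 → 1
Fri 04:30 end R38 → 0
Fri 09:30 start R37 → 1
Fri 16:00 end R37 → 0
Peak is 2, at Thu 14:00 (R34, R36).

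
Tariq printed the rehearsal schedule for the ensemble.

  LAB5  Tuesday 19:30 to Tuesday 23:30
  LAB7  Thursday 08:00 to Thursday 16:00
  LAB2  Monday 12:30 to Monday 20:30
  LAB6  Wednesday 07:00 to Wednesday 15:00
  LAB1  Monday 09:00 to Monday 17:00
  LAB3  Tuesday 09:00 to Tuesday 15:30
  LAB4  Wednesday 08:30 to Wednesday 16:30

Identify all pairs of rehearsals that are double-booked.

Sorted by start: LAB1, LAB2, LAB3, LAB5, LAB6, LAB4, LAB7.
LAB2 starts before LAB1 ends → LAB1 and LAB2 overlap.
LAB3 starts after LAB1 ends — done with LAB1.
LAB3 starts after LAB2 ends — done with LAB2.
LAB5 starts after LAB3 ends — done with LAB3.
LAB6 starts after LAB5 ends — done with LAB5.
LAB4 starts before LAB6 ends → LAB6 and LAB4 overlap.
LAB7 starts after LAB6 ends.
LAB7 starts after LAB4 ends.

LAB1 & LAB2, LAB4 & LAB6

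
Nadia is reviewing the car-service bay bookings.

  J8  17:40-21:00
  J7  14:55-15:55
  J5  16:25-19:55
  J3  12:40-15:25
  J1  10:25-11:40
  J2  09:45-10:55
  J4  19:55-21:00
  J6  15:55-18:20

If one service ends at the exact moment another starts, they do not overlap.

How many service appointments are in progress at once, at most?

Sweep the timeline, counting +1 at each start and −1 at each end (ends before starts at a tie):
09:45 start J2 → 1
10:25 start J1 → 2
10:55 end J2 → 1
11:40 end J1 → 0
12:40 start J3 → 1
14:55 start J7 → 2
15:25 end J3 → 1
15:55 end J7 → 0
15:55 start J6 → 1
16:25 start J5 → 2
17:40 start J8 → 3
18:20 end J6 → 2
19:55 end J5 → 1
19:55 start J4 → 2
21:00 end J4 → 1
21:00 end J8 → 0
Peak is 3, at 17:40 (J5, J6, J8).

3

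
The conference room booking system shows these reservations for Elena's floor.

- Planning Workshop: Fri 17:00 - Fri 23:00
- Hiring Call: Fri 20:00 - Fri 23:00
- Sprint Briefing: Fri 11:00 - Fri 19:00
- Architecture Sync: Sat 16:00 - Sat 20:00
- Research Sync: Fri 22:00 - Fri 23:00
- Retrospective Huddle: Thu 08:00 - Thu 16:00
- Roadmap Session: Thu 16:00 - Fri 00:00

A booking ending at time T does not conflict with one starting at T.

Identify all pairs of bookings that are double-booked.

Hiring Call & Planning Workshop, Hiring Call & Research Sync, Planning Workshop & Research Sync, Planning Workshop & Sprint Briefing

Sorted by start: Retrospective Huddle, Roadmap Session, Sprint Briefing, Planning Workshop, Hiring Call, Research Sync, Architecture Sync.
Roadmap Session starts exactly when Retrospective Huddle ends (back-to-back, no overlap), so Retrospective Huddle has no further overlaps.
Sprint Briefing starts after Roadmap Session ends, so Roadmap Session has no further overlaps.
Planning Workshop starts before Sprint Briefing ends → Sprint Briefing and Planning Workshop overlap.
Hiring Call starts after Sprint Briefing ends, so Sprint Briefing has no further overlaps.
Hiring Call starts before Planning Workshop ends → Planning Workshop and Hiring Call overlap.
Research Sync starts before Planning Workshop ends → Planning Workshop and Research Sync overlap.
Architecture Sync starts after Planning Workshop ends.
Research Sync starts before Hiring Call ends → Hiring Call and Research Sync overlap.
Architecture Sync starts after Hiring Call ends.
Architecture Sync starts after Research Sync ends.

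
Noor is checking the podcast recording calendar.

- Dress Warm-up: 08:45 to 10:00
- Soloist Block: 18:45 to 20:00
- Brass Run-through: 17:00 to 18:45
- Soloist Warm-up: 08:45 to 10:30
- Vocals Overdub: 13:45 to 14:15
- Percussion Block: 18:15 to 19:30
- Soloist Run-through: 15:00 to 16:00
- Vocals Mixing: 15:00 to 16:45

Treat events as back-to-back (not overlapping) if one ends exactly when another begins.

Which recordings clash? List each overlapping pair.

Brass Run-through & Percussion Block, Dress Warm-up & Soloist Warm-up, Percussion Block & Soloist Block, Soloist Run-through & Vocals Mixing

Sorted by start: Dress Warm-up, Soloist Warm-up, Vocals Overdub, Vocals Mixing, Soloist Run-through, Brass Run-through, Percussion Block, Soloist Block.
Soloist Warm-up starts before Dress Warm-up ends → Dress Warm-up and Soloist Warm-up overlap.
Vocals Overdub starts after Dress Warm-up ends, so nothing later overlaps Dress Warm-up either.
Vocals Overdub starts after Soloist Warm-up ends, so nothing later overlaps Soloist Warm-up either.
Vocals Mixing starts after Vocals Overdub ends, so nothing later overlaps Vocals Overdub either.
Soloist Run-through starts before Vocals Mixing ends → Vocals Mixing and Soloist Run-through overlap.
Brass Run-through starts after Vocals Mixing ends, so nothing later overlaps Vocals Mixing either.
Brass Run-through starts after Soloist Run-through ends, so nothing later overlaps Soloist Run-through either.
Percussion Block starts before Brass Run-through ends → Brass Run-through and Percussion Block overlap.
Soloist Block starts exactly when Brass Run-through ends (back-to-back, no overlap).
Soloist Block starts before Percussion Block ends → Percussion Block and Soloist Block overlap.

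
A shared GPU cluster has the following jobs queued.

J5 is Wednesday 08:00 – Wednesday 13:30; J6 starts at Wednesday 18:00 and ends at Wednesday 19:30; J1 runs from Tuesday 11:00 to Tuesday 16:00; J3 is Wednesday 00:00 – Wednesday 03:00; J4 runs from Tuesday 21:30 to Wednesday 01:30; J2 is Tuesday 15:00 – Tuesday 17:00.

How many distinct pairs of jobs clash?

Check each pair: they overlap iff neither finishes before the other starts.
Sorted by start: J1, J2, J4, J3, J5, J6.
J2 starts before J1 ends → J1 and J2 overlap.
J4 starts after J1 ends, so nothing later overlaps J1 either.
J4 starts after J2 ends, so nothing later overlaps J2 either.
J3 starts before J4 ends → J4 and J3 overlap.
J5 starts after J4 ends, so nothing later overlaps J4 either.
J5 starts after J3 ends, so nothing later overlaps J3 either.
J6 starts after J5 ends.
Overlapping pairs: J1 & J2, J3 & J4 — 2 in total.

2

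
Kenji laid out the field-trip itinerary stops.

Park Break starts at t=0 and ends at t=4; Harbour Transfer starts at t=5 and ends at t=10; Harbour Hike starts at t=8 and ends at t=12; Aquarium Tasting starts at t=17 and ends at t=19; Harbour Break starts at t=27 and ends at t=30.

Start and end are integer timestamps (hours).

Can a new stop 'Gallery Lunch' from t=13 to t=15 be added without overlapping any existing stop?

Park Break: ends t=4 at or before Gallery Lunch starts t=13 → clear.
Harbour Transfer: ends t=10 at or before Gallery Lunch starts t=13 → clear.
Harbour Hike: ends t=12 at or before Gallery Lunch starts t=13 → clear.
Aquarium Tasting: starts t=17 at or after Gallery Lunch ends t=15 → clear.
Harbour Break: starts t=27 at or after Gallery Lunch ends t=15 → clear.

Yes — the slot is free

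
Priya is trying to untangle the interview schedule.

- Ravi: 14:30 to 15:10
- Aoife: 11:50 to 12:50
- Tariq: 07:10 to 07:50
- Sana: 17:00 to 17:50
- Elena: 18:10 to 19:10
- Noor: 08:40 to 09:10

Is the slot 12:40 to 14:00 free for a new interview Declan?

Tariq: ends 07:50 at or before Declan starts 12:40 → clear.
Noor: ends 09:10 at or before Declan starts 12:40 → clear.
Aoife: starts 11:50 before Declan ends 14:00, and ends 12:50 after Declan starts 12:40 → overlap.
Ravi: starts 14:30 at or after Declan ends 14:00 → clear.
Sana: starts 17:00 at or after Declan ends 14:00 → clear.
Elena: starts 18:10 at or after Declan ends 14:00 → clear.
Declan overlaps Aoife.

No — it overlaps Aoife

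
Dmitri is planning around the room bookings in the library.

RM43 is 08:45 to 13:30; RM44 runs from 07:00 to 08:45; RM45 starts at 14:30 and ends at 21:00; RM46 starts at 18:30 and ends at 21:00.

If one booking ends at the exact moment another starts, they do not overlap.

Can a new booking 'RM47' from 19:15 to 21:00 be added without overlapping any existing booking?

No — it overlaps RM45, RM46

RM44: ends 08:45 at or before RM47 starts 19:15 → clear.
RM43: ends 13:30 at or before RM47 starts 19:15 → clear.
RM45: starts 14:30 before RM47 ends 21:00, and ends 21:00 after RM47 starts 19:15 → overlap.
RM46: starts 18:30 before RM47 ends 21:00, and ends 21:00 after RM47 starts 19:15 → overlap.
RM47 overlaps RM45, RM46.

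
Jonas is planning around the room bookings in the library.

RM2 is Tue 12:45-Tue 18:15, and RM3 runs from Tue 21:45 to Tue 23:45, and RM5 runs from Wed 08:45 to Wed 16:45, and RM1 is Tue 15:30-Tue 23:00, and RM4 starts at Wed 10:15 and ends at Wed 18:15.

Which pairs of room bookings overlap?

RM1 & RM2, RM1 & RM3, RM4 & RM5

Two intervals overlap when each starts before the other ends.
Sorted by start: RM2, RM1, RM3, RM5, RM4.
RM1 starts before RM2 ends → RM2 and RM1 overlap.
RM3 starts after RM2 ends; RM2 is clear from here.
RM3 starts before RM1 ends → RM1 and RM3 overlap.
RM5 starts after RM1 ends; RM1 is clear from here.
RM5 starts after RM3 ends; RM3 is clear from here.
RM4 starts before RM5 ends → RM5 and RM4 overlap.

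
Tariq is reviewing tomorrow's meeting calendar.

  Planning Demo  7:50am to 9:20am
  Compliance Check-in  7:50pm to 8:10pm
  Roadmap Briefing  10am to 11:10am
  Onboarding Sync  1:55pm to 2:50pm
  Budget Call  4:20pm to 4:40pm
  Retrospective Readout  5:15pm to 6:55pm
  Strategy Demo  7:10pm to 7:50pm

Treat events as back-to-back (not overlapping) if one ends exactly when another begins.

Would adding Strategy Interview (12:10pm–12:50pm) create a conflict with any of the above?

No — it doesn't clash with anything

Planning Demo: ends 9:20am at or before Strategy Interview starts 12:10pm → clear.
Roadmap Briefing: ends 11:10am at or before Strategy Interview starts 12:10pm → clear.
Onboarding Sync: starts 1:55pm at or after Strategy Interview ends 12:50pm → clear.
Budget Call: starts 4:20pm at or after Strategy Interview ends 12:50pm → clear.
Retrospective Readout: starts 5:15pm at or after Strategy Interview ends 12:50pm → clear.
Strategy Demo: starts 7:10pm at or after Strategy Interview ends 12:50pm → clear.
Compliance Check-in: starts 7:50pm at or after Strategy Interview ends 12:50pm → clear.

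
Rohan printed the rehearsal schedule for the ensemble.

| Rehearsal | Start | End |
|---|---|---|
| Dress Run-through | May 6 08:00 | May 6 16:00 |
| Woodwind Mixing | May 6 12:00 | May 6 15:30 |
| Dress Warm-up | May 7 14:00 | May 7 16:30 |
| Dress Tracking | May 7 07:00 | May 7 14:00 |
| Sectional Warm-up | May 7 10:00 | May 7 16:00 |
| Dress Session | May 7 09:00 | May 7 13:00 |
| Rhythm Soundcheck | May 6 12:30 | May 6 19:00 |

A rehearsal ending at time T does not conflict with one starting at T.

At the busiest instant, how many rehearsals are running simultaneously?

Sort all start/end points and keep a running count:
May 6 08:00 start Dress Run-through → 1
May 6 12:00 start Woodwind Mixing → 2
May 6 12:30 start Rhythm Soundcheck → 3
May 6 15:30 end Woodwind Mixing → 2
May 6 16:00 end Dress Run-through → 1
May 6 19:00 end Rhythm Soundcheck → 0
May 7 07:00 start Dress Tracking → 1
May 7 09:00 start Dress Session → 2
May 7 10:00 start Sectional Warm-up → 3
May 7 13:00 end Dress Session → 2
May 7 14:00 end Dress Tracking → 1
May 7 14:00 start Dress Warm-up → 2
May 7 16:00 end Sectional Warm-up → 1
May 7 16:30 end Dress Warm-up → 0
Peak is 3, at May 6 12:30 (Dress Run-through, Rhythm Soundcheck, Woodwind Mixing).

3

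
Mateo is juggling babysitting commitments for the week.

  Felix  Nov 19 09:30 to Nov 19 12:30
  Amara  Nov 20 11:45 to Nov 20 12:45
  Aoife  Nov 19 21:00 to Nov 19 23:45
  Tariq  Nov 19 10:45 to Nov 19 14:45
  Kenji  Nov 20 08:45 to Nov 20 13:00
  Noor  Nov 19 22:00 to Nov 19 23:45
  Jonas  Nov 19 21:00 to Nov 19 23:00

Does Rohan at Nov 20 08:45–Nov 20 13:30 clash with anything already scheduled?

Felix: ends Nov 19 12:30 at or before Rohan starts Nov 20 08:45 → clear.
Tariq: ends Nov 19 14:45 at or before Rohan starts Nov 20 08:45 → clear.
Aoife: ends Nov 19 23:45 at or before Rohan starts Nov 20 08:45 → clear.
Jonas: ends Nov 19 23:00 at or before Rohan starts Nov 20 08:45 → clear.
Noor: ends Nov 19 23:45 at or before Rohan starts Nov 20 08:45 → clear.
Kenji: starts Nov 20 08:45 before Rohan ends Nov 20 13:30, and ends Nov 20 13:00 after Rohan starts Nov 20 08:45 → overlap.
Amara: starts Nov 20 11:45 before Rohan ends Nov 20 13:30, and ends Nov 20 12:45 after Rohan starts Nov 20 08:45 → overlap.
Rohan overlaps Kenji, Amara.

Yes — it overlaps Amara, Kenji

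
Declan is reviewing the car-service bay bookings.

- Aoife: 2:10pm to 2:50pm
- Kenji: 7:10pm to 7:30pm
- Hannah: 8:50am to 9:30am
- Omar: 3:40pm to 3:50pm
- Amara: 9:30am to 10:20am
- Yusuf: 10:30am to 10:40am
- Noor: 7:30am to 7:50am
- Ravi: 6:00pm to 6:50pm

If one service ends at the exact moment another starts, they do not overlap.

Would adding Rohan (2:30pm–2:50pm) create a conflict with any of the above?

Noor: ends 7:50am at or before Rohan starts 2:30pm → clear.
Hannah: ends 9:30am at or before Rohan starts 2:30pm → clear.
Amara: ends 10:20am at or before Rohan starts 2:30pm → clear.
Yusuf: ends 10:40am at or before Rohan starts 2:30pm → clear.
Aoife: starts 2:10pm before Rohan ends 2:50pm, and ends 2:50pm after Rohan starts 2:30pm → overlap.
Omar: starts 3:40pm at or after Rohan ends 2:50pm → clear.
Ravi: starts 6:00pm at or after Rohan ends 2:50pm → clear.
Kenji: starts 7:10pm at or after Rohan ends 2:50pm → clear.
Rohan overlaps Aoife.

Yes — it overlaps Aoife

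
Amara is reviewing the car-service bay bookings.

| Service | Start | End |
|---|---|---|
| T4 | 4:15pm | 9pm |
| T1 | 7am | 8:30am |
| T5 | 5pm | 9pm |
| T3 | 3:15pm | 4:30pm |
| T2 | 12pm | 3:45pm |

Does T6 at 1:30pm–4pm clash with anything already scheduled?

Yes — it overlaps T2, T3

T1: ends 8:30am at or before T6 starts 1:30pm → clear.
T2: starts 12pm before T6 ends 4pm, and ends 3:45pm after T6 starts 1:30pm → overlap.
T3: starts 3:15pm before T6 ends 4pm, and ends 4:30pm after T6 starts 1:30pm → overlap.
T4: starts 4:15pm at or after T6 ends 4pm → clear.
T5: starts 5pm at or after T6 ends 4pm → clear.
T6 overlaps T2, T3.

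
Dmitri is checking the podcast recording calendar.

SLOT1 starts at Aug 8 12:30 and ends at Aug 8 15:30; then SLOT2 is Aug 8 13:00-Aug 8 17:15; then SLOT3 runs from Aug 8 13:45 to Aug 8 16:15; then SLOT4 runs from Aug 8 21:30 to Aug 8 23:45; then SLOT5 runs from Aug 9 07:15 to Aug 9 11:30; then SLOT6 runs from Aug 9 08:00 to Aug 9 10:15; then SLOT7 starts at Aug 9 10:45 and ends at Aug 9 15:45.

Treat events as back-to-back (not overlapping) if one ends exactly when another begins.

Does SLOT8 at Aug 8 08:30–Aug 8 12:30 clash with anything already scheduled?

SLOT1: starts Aug 8 12:30 at or after SLOT8 ends Aug 8 12:30 → clear.
SLOT2: starts Aug 8 13:00 at or after SLOT8 ends Aug 8 12:30 → clear.
SLOT3: starts Aug 8 13:45 at or after SLOT8 ends Aug 8 12:30 → clear.
SLOT4: starts Aug 8 21:30 at or after SLOT8 ends Aug 8 12:30 → clear.
SLOT5: starts Aug 9 07:15 at or after SLOT8 ends Aug 8 12:30 → clear.
SLOT6: starts Aug 9 08:00 at or after SLOT8 ends Aug 8 12:30 → clear.
SLOT7: starts Aug 9 10:45 at or after SLOT8 ends Aug 8 12:30 → clear.

No — it doesn't clash with anything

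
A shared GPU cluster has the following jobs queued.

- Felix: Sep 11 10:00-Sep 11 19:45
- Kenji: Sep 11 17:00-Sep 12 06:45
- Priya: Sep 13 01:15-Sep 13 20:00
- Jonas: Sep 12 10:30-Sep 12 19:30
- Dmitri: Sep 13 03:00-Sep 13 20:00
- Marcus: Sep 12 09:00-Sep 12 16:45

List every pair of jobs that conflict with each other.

Dmitri & Priya, Felix & Kenji, Jonas & Marcus

Two intervals overlap when each starts before the other ends.
Sorted by start: Felix, Kenji, Marcus, Jonas, Priya, Dmitri.
Kenji starts before Felix ends → Felix and Kenji overlap.
Marcus starts after Felix ends, so nothing later overlaps Felix either.
Marcus starts after Kenji ends, so nothing later overlaps Kenji either.
Jonas starts before Marcus ends → Marcus and Jonas overlap.
Priya starts after Marcus ends, so nothing later overlaps Marcus either.
Priya starts after Jonas ends, so nothing later overlaps Jonas either.
Dmitri starts before Priya ends → Priya and Dmitri overlap.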